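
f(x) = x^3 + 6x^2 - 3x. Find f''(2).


First derivative:
f'(x) = 3x^2 + 12x - 3
Second derivative:
f''(x) = 6x + 12
Substitute x = 2:
f''(2) = 6 * 2 + 12
= 12 + 12
= 24

24


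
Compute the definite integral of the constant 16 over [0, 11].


The integral of a constant k over [a, b] equals k * (b - a).
integral from 0 to 11 of 16 dx
= 16 * (11 - 0)
= 16 * 11
= 176

176


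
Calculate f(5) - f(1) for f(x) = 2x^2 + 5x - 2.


Net change = f(b) - f(a)
f(x) = 2x^2 + 5x - 2
Compute f(5):
f(5) = 2 * 5^2 + 5 * 5 - 2
= 50 + 25 - 2
= 73
Compute f(1):
f(1) = 2 * 1^2 + 5 * 1 - 2
= 2 + 5 - 2
= 5
Net change = 73 - 5 = 68

68


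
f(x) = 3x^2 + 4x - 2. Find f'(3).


Differentiate term by term using power and sum rules:
f(x) = 3x^2 + 4x - 2
f'(x) = 6x + 4
Substitute x = 3:
f'(3) = 6 * 3 + 4
= 18 + 4
= 22

22


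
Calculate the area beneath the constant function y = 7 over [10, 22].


The area under a constant function y = 7 is a rectangle.
Width = 22 - 10 = 12
Height = 7
Area = width * height
= 12 * 7
= 84

84


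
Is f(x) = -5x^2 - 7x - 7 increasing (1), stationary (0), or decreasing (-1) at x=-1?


Compute f'(x) to determine behavior:
f'(x) = -10x - 7
f'(-1) = -10 * (-1) - 7
= 10 - 7
= 3
Since f'(-1) > 0, the function is increasing (1)

1


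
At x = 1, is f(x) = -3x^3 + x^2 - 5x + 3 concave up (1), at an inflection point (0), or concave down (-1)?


Concavity is determined by the sign of f''(x).
f(x) = -3x^3 + x^2 - 5x + 3
f'(x) = -9x^2 + 2x - 5
f''(x) = -18x + 2
f''(1) = -18 * 1 + 2
= -18 + 2
= -16
Since f''(1) < 0, the function is concave down (-1)

-1


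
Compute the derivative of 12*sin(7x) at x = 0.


Apply the chain rule to differentiate 12*sin(7x):
d/dx [12*sin(7x)]
= 12 * cos(7x) * d/dx(7x)
= 12 * 7 * cos(7x)
= 84 * cos(7x)
Evaluate at x = 0:
= 84 * cos(0)
= 84 * 1
= 84

84


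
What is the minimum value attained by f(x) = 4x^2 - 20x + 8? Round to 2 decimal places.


For a quadratic f(x) = ax^2 + bx + c with a > 0, the minimum is at the vertex.
Vertex x-coordinate: x = -b/(2a)
x = -(-20) / (2 * 4)
x = 20/8 = 5/2
Substitute back to find the minimum value:
f(5/2) = 4 * (5/2)^2 - 20 * (5/2) + 8
= 25 - 50 + 8
= -17 = -17.00

-17.00


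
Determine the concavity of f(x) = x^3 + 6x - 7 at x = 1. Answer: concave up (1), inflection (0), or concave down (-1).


Concavity is determined by the sign of f''(x).
f(x) = x^3 + 6x - 7
f'(x) = 3x^2 + 6
f''(x) = 6x
f''(1) = 6 * 1 + 0
= 6 + 0
= 6
Since f''(1) > 0, the function is concave up (1)

1


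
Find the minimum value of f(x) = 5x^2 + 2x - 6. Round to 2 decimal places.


For a quadratic f(x) = ax^2 + bx + c with a > 0, the minimum is at the vertex.
Vertex x-coordinate: x = -b/(2a)
x = -(2) / (2 * 5)
x = -2/10 = -1/5
Substitute back to find the minimum value:
f(-1/5) = 5 * (-1/5)^2 + 2 * (-1/5) - 6
= 1/5 - 2/5 - 6
= -31/5 = -6.20

-6.20


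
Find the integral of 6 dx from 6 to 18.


The integral of a constant k over [a, b] equals k * (b - a).
integral from 6 to 18 of 6 dx
= 6 * (18 - 6)
= 6 * 12
= 72

72


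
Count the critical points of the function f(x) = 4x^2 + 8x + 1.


Find where f'(x) = 0:
f'(x) = 8x + 8
Set f'(x) = 0:
8x + 8 = 0
x = -8 / 8 = -1
This is a linear equation in x, so there is exactly one solution.
Number of critical points: 1

1


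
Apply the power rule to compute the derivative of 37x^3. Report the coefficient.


We apply the power rule: d/dx [ax^n] = a*n * x^(n-1)
d/dx [37x^3]
= 37 * 3 * x^(3-1)
= 111x^2
The coefficient is 111

111


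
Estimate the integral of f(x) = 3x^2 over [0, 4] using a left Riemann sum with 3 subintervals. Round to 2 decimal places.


Left Riemann sum uses left endpoints of each subinterval.
Interval: [0, 4], n = 3
dx = (4 - 0) / 3 = 4/3
Left endpoints: [0, 4/3, 8/3]
f values: [0, 16/3, 64/3]
Sum = dx * (sum of f values)
= 4/3 * 80/3
= 320/9 ≈ 35.56

35.56


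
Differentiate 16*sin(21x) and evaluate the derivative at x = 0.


Apply the chain rule to differentiate 16*sin(21x):
d/dx [16*sin(21x)]
= 16 * cos(21x) * d/dx(21x)
= 16 * 21 * cos(21x)
= 336 * cos(21x)
Evaluate at x = 0:
= 336 * cos(0)
= 336 * 1
= 336

336


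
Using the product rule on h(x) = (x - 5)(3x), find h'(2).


Let u(x) = x - 5 and v(x) = 3x
u'(x) = 1
v'(x) = 3
Product rule: h'(x) = u'(x)*v(x) + u(x)*v'(x)
= 1 * (3x) + (x - 5) * 3
At x = 2:
u(2) = 1 * 2 - 5 = -3
v(2) = 3 * 2 + 0 = 6
h'(2) = 1 * 6 + (-3) * 3
= 6 - 9
= -3

-3


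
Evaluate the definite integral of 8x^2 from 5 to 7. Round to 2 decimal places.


Find the antiderivative of 8x^2:
F(x) = 8/3 * x^3
Apply the Fundamental Theorem of Calculus:
F(7) - F(5)
= 8/3 * 7^3 - 8/3 * 5^3
= 8/3 * (343 - 125)
= 8/3 * 218
= 1744/3 ≈ 581.33

581.33


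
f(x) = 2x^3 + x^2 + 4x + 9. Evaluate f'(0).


Differentiate f(x) = 2x^3 + x^2 + 4x + 9 term by term:
f'(x) = 6x^2 + 2x + 4
Substitute x = 0:
f'(0) = 6 * 0^2 + 2 * 0 + 4
= 0 + 0 + 4
= 4

4


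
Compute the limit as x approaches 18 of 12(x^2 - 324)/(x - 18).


Direct substitution gives 0/0, so we factor the numerator.
Factor: 12(x^2 - 324) = 12 * (x - 18)(x + 18)
Cancel the common factor (x - 18):
12(x^2 - 324)/(x - 18) = 12 * (x + 18)
Now substitute x = 18:
= 12 * (18 + 18) = 432

432


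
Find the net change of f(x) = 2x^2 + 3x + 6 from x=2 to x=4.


Net change = f(b) - f(a)
f(x) = 2x^2 + 3x + 6
Compute f(4):
f(4) = 2 * 4^2 + 3 * 4 + 6
= 32 + 12 + 6
= 50
Compute f(2):
f(2) = 2 * 2^2 + 3 * 2 + 6
= 8 + 6 + 6
= 20
Net change = 50 - 20 = 30

30


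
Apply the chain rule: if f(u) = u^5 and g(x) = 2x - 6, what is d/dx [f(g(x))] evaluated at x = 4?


Using the chain rule: (f(g(x)))' = f'(g(x)) * g'(x)
First, find g(4):
g(4) = 2 * 4 - 6 = 2
Next, f'(u) = 5u^4
And g'(x) = 2
So f'(g(4)) * g'(4)
= 5 * 2^4 * 2
= 5 * 16 * 2
= 160

160


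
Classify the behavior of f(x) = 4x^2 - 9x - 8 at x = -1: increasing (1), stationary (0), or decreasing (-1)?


Compute f'(x) to determine behavior:
f'(x) = 8x - 9
f'(-1) = 8 * (-1) - 9
= -8 - 9
= -17
Since f'(-1) < 0, the function is decreasing (-1)

-1


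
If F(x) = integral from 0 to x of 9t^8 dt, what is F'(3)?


By the Fundamental Theorem of Calculus (Part 1):
If F(x) = integral from 0 to x of f(t) dt, then F'(x) = f(x)
Here f(t) = 9t^8
So F'(x) = 9x^8
Evaluate at x = 3:
F'(3) = 9 * 3^8
= 9 * 6561
= 59049

59049


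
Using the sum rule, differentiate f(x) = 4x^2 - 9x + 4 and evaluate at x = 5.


Differentiate term by term using power and sum rules:
f(x) = 4x^2 - 9x + 4
f'(x) = 8x - 9
Substitute x = 5:
f'(5) = 8 * 5 - 9
= 40 - 9
= 31

31


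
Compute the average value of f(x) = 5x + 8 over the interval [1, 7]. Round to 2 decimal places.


Average value = 1/(b-a) * integral from a to b of f(x) dx
First compute the integral of 5x + 8:
F(x) = (5/2)x^2 + 8x
F(7) = 5/2 * 49 + 8 * 7 = 357/2
F(1) = 5/2 * 1 + 8 * 1 = 21/2
Integral = 357/2 - 21/2 = 168
Average = 168 / (7 - 1) = 168 / 6
= 28 = 28.00

28.00


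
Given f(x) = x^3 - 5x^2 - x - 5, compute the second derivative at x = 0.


First derivative:
f'(x) = 3x^2 - 10x - 1
Second derivative:
f''(x) = 6x - 10
Substitute x = 0:
f''(0) = 6 * 0 - 10
= 0 - 10
= -10

-10


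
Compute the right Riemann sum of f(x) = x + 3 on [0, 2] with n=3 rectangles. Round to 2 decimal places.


Right Riemann sum uses right endpoints of each subinterval.
Interval: [0, 2], n = 3
dx = (2 - 0) / 3 = 2/3
Right endpoints: [2/3, 4/3, 2]
f values: [11/3, 13/3, 5]
Sum = dx * (sum of f values)
= 2/3 * 13
= 26/3 ≈ 8.67

8.67


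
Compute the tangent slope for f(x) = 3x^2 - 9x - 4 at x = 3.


The slope of the tangent line equals f'(x) at the point.
f(x) = 3x^2 - 9x - 4
f'(x) = 6x - 9
At x = 3:
f'(3) = 6 * 3 - 9
= 18 - 9
= 9

9


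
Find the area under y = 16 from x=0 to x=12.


The area under a constant function y = 16 is a rectangle.
Width = 12 - 0 = 12
Height = 16
Area = width * height
= 12 * 16
= 192

192


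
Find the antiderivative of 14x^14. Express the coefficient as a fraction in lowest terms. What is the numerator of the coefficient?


Apply the power rule for integration:
integral of ax^n dx = a/(n+1) * x^(n+1) + C
integral of 14x^14 dx
= 14/15 * x^15 + C
The coefficient in lowest terms is 14/15, and its numerator is 14

14


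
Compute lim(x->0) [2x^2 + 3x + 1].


Since polynomials are continuous, we use direct substitution.
lim(x->0) of 2x^2 + 3x + 1
= 2 * 0^2 + 3 * 0 + 1
= 0 + 0 + 1
= 1

1


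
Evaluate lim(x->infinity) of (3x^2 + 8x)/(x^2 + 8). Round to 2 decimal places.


For limits at infinity with equal-degree polynomials,
we compare leading coefficients.
Numerator leading term: 3x^2
Denominator leading term: x^2
Divide both by x^2:
lim = (3 + 8/x) / (1 + 8/x^2)
As x -> infinity, the 1/x and 1/x^2 terms vanish:
= 3/1 = 3 = 3.00

3.00


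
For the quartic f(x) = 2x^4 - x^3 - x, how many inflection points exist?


Inflection points occur where f''(x) = 0 and concavity changes.
f(x) = 2x^4 - x^3 - x
f'(x) = 8x^3 - 3x^2 - 1
f''(x) = 24x^2 - 6x
This is a quadratic in x. Use the discriminant to count real roots.
Discriminant = (-6)^2 - 4 * 24 * 0
= 36 - 0
= 36
Since discriminant > 0, f''(x) = 0 has 2 distinct real solutions.
A quadratic with two distinct real roots changes sign at each root, so concavity changes at both.
Number of inflection points: 2

2


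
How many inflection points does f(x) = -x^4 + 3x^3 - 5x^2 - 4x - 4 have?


Inflection points occur where f''(x) = 0 and concavity changes.
f(x) = -x^4 + 3x^3 - 5x^2 - 4x - 4
f'(x) = -4x^3 + 9x^2 - 10x - 4
f''(x) = -12x^2 + 18x - 10
This is a quadratic in x. Use the discriminant to count real roots.
Discriminant = (18)^2 - 4 * (-12) * (-10)
= 324 - 480
= -156
Since discriminant < 0, f''(x) = 0 has no real solutions.
Number of inflection points: 0

0


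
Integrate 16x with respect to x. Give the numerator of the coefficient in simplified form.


Apply the power rule for integration:
integral of ax^n dx = a/(n+1) * x^(n+1) + C
integral of 16x dx
= 16/2 * x^2 + C
= 8 * x^2 + C
The coefficient in lowest terms is 8 = 8/1, so its numerator is 8

8


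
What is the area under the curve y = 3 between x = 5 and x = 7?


The area under a constant function y = 3 is a rectangle.
Width = 7 - 5 = 2
Height = 3
Area = width * height
= 2 * 3
= 6

6


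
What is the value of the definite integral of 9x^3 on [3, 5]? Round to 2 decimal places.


Find the antiderivative of 9x^3:
F(x) = 9/4 * x^4
Apply the Fundamental Theorem of Calculus:
F(5) - F(3)
= 9/4 * 5^4 - 9/4 * 3^4
= 9/4 * (625 - 81)
= 9/4 * 544
= 1224 = 1224.00

1224.00


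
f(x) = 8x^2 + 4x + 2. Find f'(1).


Differentiate term by term using power and sum rules:
f(x) = 8x^2 + 4x + 2
f'(x) = 16x + 4
Substitute x = 1:
f'(1) = 16 * 1 + 4
= 16 + 4
= 20

20


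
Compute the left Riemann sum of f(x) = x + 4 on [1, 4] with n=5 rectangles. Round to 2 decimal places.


Left Riemann sum uses left endpoints of each subinterval.
Interval: [1, 4], n = 5
dx = (4 - 1) / 5 = 3/5
Left endpoints: [1, 8/5, 11/5, 14/5, 17/5]
f values: [5, 28/5, 31/5, 34/5, 37/5]
Sum = dx * (sum of f values)
= 3/5 * 31
= 93/5 = 18.60

18.60


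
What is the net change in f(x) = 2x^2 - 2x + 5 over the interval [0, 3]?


Net change = f(b) - f(a)
f(x) = 2x^2 - 2x + 5
Compute f(3):
f(3) = 2 * 3^2 - 2 * 3 + 5
= 18 - 6 + 5
= 17
Compute f(0):
f(0) = 2 * 0^2 - 2 * 0 + 5
= 0 + 0 + 5
= 5
Net change = 17 - 5 = 12

12


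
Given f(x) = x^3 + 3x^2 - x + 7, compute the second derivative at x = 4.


First derivative:
f'(x) = 3x^2 + 6x - 1
Second derivative:
f''(x) = 6x + 6
Substitute x = 4:
f''(4) = 6 * 4 + 6
= 24 + 6
= 30

30


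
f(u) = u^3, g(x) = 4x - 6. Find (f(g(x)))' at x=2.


Using the chain rule: (f(g(x)))' = f'(g(x)) * g'(x)
First, find g(2):
g(2) = 4 * 2 - 6 = 2
Next, f'(u) = 3u^2
And g'(x) = 4
So f'(g(2)) * g'(2)
= 3 * 2^2 * 4
= 3 * 4 * 4
= 48

48


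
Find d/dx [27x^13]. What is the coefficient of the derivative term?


We apply the power rule: d/dx [ax^n] = a*n * x^(n-1)
d/dx [27x^13]
= 27 * 13 * x^(13-1)
= 351x^12
The coefficient is 351

351


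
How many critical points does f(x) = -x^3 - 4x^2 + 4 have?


Find where f'(x) = 0:
f(x) = -x^3 - 4x^2 + 4
f'(x) = -3x^2 - 8x
This is a quadratic in x. Use the discriminant to count real roots.
Discriminant = (-8)^2 - 4 * (-3) * 0
= 64 - 0
= 64
Since discriminant > 0, f'(x) = 0 has 2 real solutions.
Number of critical points: 2

2


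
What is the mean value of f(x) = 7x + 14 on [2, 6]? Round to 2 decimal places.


Average value = 1/(b-a) * integral from a to b of f(x) dx
First compute the integral of 7x + 14:
F(x) = (7/2)x^2 + 14x
F(6) = 7/2 * 36 + 14 * 6 = 210
F(2) = 7/2 * 4 + 14 * 2 = 42
Integral = 210 - 42 = 168
Average = 168 / (6 - 2) = 168 / 4
= 42 = 42.00

42.00


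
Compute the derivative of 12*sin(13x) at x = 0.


Apply the chain rule to differentiate 12*sin(13x):
d/dx [12*sin(13x)]
= 12 * cos(13x) * d/dx(13x)
= 12 * 13 * cos(13x)
= 156 * cos(13x)
Evaluate at x = 0:
= 156 * cos(0)
= 156 * 1
= 156

156


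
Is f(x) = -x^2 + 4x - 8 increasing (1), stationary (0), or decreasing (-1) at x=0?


Compute f'(x) to determine behavior:
f'(x) = -2x + 4
f'(0) = -2 * 0 + 4
= 0 + 4
= 4
Since f'(0) > 0, the function is increasing (1)

1


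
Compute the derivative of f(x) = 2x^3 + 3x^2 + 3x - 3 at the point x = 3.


Differentiate f(x) = 2x^3 + 3x^2 + 3x - 3 term by term:
f'(x) = 6x^2 + 6x + 3
Substitute x = 3:
f'(3) = 6 * 3^2 + 6 * 3 + 3
= 54 + 18 + 3
= 75

75


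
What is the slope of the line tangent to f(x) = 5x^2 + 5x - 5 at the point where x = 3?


The slope of the tangent line equals f'(x) at the point.
f(x) = 5x^2 + 5x - 5
f'(x) = 10x + 5
At x = 3:
f'(3) = 10 * 3 + 5
= 30 + 5
= 35

35


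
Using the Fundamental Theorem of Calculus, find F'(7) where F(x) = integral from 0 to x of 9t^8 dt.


By the Fundamental Theorem of Calculus (Part 1):
If F(x) = integral from 0 to x of f(t) dt, then F'(x) = f(x)
Here f(t) = 9t^8
So F'(x) = 9x^8
Evaluate at x = 7:
F'(7) = 9 * 7^8
= 9 * 5764801
= 51883209

51883209


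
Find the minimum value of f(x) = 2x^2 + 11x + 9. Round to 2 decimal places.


For a quadratic f(x) = ax^2 + bx + c with a > 0, the minimum is at the vertex.
Vertex x-coordinate: x = -b/(2a)
x = -(11) / (2 * 2)
x = -11/4
Substitute back to find the minimum value:
f(-11/4) = 2 * (-11/4)^2 + 11 * (-11/4) + 9
= 121/8 - 121/4 + 9
= -49/8 ≈ -6.13

-6.13


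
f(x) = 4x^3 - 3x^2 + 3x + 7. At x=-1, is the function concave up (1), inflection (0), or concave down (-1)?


Concavity is determined by the sign of f''(x).
f(x) = 4x^3 - 3x^2 + 3x + 7
f'(x) = 12x^2 - 6x + 3
f''(x) = 24x - 6
f''(-1) = 24 * (-1) - 6
= -24 - 6
= -30
Since f''(-1) < 0, the function is concave down (-1)

-1


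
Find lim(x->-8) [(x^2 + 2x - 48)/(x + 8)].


Direct substitution gives 0/0, so we factor the numerator.
Factor: (x^2 + 2x - 48) = (x + 8)(x - 6)
Cancel the common factor (x + 8):
(x^2 + 2x - 48)/(x + 8) = (x - 6)
Now substitute x = -8:
= (-8) - (6) = -14

-14


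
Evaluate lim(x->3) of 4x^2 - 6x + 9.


Since polynomials are continuous, we use direct substitution.
lim(x->3) of 4x^2 - 6x + 9
= 4 * 3^2 - 6 * 3 + 9
= 36 - 18 + 9
= 27

27


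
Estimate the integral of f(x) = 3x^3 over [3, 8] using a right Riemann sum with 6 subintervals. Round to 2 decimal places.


Right Riemann sum uses right endpoints of each subinterval.
Interval: [3, 8], n = 6
dx = (8 - 3) / 6 = 5/6
Right endpoints: [23/6, 14/3, 11/2, 19/3, 43/6, 8]
f values: [12167/72, 2744/9, 3993/8, 6859/9, 79507/72, 1536]
Sum = dx * (sum of f values)
= 5/6 * 35003/8
= 175015/48 ≈ 3646.15

3646.15


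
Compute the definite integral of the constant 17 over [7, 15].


The integral of a constant k over [a, b] equals k * (b - a).
integral from 7 to 15 of 17 dx
= 17 * (15 - 7)
= 17 * 8
= 136

136


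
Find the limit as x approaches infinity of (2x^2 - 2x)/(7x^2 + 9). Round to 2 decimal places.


For limits at infinity with equal-degree polynomials,
we compare leading coefficients.
Numerator leading term: 2x^2
Denominator leading term: 7x^2
Divide both by x^2:
lim = (2 - 2/x) / (7 + 9/x^2)
As x -> infinity, the 1/x and 1/x^2 terms vanish:
= 2/7 ≈ 0.29

0.29


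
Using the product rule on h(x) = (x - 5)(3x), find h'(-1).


Let u(x) = x - 5 and v(x) = 3x
u'(x) = 1
v'(x) = 3
Product rule: h'(x) = u'(x)*v(x) + u(x)*v'(x)
= 1 * (3x) + (x - 5) * 3
At x = -1:
u(-1) = 1 * (-1) - 5 = -6
v(-1) = 3 * (-1) + 0 = -3
h'(-1) = 1 * (-3) + (-6) * 3
= -3 - 18
= -21

-21


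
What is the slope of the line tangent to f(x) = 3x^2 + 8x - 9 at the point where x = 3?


The slope of the tangent line equals f'(x) at the point.
f(x) = 3x^2 + 8x - 9
f'(x) = 6x + 8
At x = 3:
f'(3) = 6 * 3 + 8
= 18 + 8
= 26

26


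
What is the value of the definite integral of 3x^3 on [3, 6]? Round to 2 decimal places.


Find the antiderivative of 3x^3:
F(x) = 3/4 * x^4
Apply the Fundamental Theorem of Calculus:
F(6) - F(3)
= 3/4 * 6^4 - 3/4 * 3^4
= 3/4 * (1296 - 81)
= 3/4 * 1215
= 3645/4 = 911.25

911.25


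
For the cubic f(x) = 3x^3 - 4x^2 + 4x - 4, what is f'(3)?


Differentiate f(x) = 3x^3 - 4x^2 + 4x - 4 term by term:
f'(x) = 9x^2 - 8x + 4
Substitute x = 3:
f'(3) = 9 * 3^2 - 8 * 3 + 4
= 81 - 24 + 4
= 61

61


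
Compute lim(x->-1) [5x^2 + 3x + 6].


Since polynomials are continuous, we use direct substitution.
lim(x->-1) of 5x^2 + 3x + 6
= 5 * (-1)^2 + 3 * (-1) + 6
= 5 - 3 + 6
= 8

8


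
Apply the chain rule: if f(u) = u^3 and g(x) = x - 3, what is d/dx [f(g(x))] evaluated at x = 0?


Using the chain rule: (f(g(x)))' = f'(g(x)) * g'(x)
First, find g(0):
g(0) = 1 * 0 - 3 = -3
Next, f'(u) = 3u^2
And g'(x) = 1
So f'(g(0)) * g'(0)
= 3 * (-3)^2 * 1
= 3 * 9 * 1
= 27

27


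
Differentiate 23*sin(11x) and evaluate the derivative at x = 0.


Apply the chain rule to differentiate 23*sin(11x):
d/dx [23*sin(11x)]
= 23 * cos(11x) * d/dx(11x)
= 23 * 11 * cos(11x)
= 253 * cos(11x)
Evaluate at x = 0:
= 253 * cos(0)
= 253 * 1
= 253

253


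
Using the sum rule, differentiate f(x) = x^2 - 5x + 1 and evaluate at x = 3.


Differentiate term by term using power and sum rules:
f(x) = x^2 - 5x + 1
f'(x) = 2x - 5
Substitute x = 3:
f'(3) = 2 * 3 - 5
= 6 - 5
= 1

1


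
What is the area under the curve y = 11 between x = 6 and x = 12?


The area under a constant function y = 11 is a rectangle.
Width = 12 - 6 = 6
Height = 11
Area = width * height
= 6 * 11
= 66

66


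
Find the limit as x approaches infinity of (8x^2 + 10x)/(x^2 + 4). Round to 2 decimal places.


For limits at infinity with equal-degree polynomials,
we compare leading coefficients.
Numerator leading term: 8x^2
Denominator leading term: x^2
Divide both by x^2:
lim = (8 + 10/x) / (1 + 4/x^2)
As x -> infinity, the 1/x and 1/x^2 terms vanish:
= 8/1 = 8 = 8.00

8.00


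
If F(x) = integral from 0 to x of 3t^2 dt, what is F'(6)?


By the Fundamental Theorem of Calculus (Part 1):
If F(x) = integral from 0 to x of f(t) dt, then F'(x) = f(x)
Here f(t) = 3t^2
So F'(x) = 3x^2
Evaluate at x = 6:
F'(6) = 3 * 6^2
= 3 * 36
= 108

108


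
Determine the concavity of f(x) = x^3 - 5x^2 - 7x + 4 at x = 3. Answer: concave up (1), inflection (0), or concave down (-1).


Concavity is determined by the sign of f''(x).
f(x) = x^3 - 5x^2 - 7x + 4
f'(x) = 3x^2 - 10x - 7
f''(x) = 6x - 10
f''(3) = 6 * 3 - 10
= 18 - 10
= 8
Since f''(3) > 0, the function is concave up (1)

1


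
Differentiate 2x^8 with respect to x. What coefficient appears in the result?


We apply the power rule: d/dx [ax^n] = a*n * x^(n-1)
d/dx [2x^8]
= 2 * 8 * x^(8-1)
= 16x^7
The coefficient is 16

16


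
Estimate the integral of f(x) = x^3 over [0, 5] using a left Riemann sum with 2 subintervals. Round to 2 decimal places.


Left Riemann sum uses left endpoints of each subinterval.
Interval: [0, 5], n = 2
dx = (5 - 0) / 2 = 5/2
Left endpoints: [0, 5/2]
f values: [0, 125/8]
Sum = dx * (sum of f values)
= 5/2 * 125/8
= 625/16 ≈ 39.06

39.06


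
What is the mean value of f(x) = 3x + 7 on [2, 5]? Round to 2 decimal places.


Average value = 1/(b-a) * integral from a to b of f(x) dx
First compute the integral of 3x + 7:
F(x) = (3/2)x^2 + 7x
F(5) = 3/2 * 25 + 7 * 5 = 145/2
F(2) = 3/2 * 4 + 7 * 2 = 20
Integral = 145/2 - 20 = 105/2
Average = (105/2) / (5 - 2) = (105/2) / 3
= 35/2 = 17.50

17.50


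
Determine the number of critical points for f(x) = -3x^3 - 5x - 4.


Find where f'(x) = 0:
f(x) = -3x^3 - 5x - 4
f'(x) = -9x^2 - 5
This is a quadratic in x. Use the discriminant to count real roots.
Discriminant = (0)^2 - 4 * (-9) * (-5)
= 0 - 180
= -180
Since discriminant < 0, f'(x) = 0 has no real solutions.
Number of critical points: 0

0


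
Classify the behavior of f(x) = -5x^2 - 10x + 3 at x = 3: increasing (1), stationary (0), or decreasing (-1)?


Compute f'(x) to determine behavior:
f'(x) = -10x - 10
f'(3) = -10 * 3 - 10
= -30 - 10
= -40
Since f'(3) < 0, the function is decreasing (-1)

-1


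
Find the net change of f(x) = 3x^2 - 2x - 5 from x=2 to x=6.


Net change = f(b) - f(a)
f(x) = 3x^2 - 2x - 5
Compute f(6):
f(6) = 3 * 6^2 - 2 * 6 - 5
= 108 - 12 - 5
= 91
Compute f(2):
f(2) = 3 * 2^2 - 2 * 2 - 5
= 12 - 4 - 5
= 3
Net change = 91 - 3 = 88

88


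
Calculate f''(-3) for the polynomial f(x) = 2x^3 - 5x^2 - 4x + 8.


First derivative:
f'(x) = 6x^2 - 10x - 4
Second derivative:
f''(x) = 12x - 10
Substitute x = -3:
f''(-3) = 12 * (-3) - 10
= -36 - 10
= -46

-46


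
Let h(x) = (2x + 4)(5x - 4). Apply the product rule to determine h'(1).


Let u(x) = 2x + 4 and v(x) = 5x - 4
u'(x) = 2
v'(x) = 5
Product rule: h'(x) = u'(x)*v(x) + u(x)*v'(x)
= 2 * (5x - 4) + (2x + 4) * 5
At x = 1:
u(1) = 2 * 1 + 4 = 6
v(1) = 5 * 1 - 4 = 1
h'(1) = 2 * 1 + 6 * 5
= 2 + 30
= 32

32


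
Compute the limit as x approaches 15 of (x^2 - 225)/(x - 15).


Direct substitution gives 0/0, so we factor the numerator.
Factor: (x^2 - 225) = (x - 15)(x + 15)
Cancel the common factor (x - 15):
(x^2 - 225)/(x - 15) = (x + 15)
Now substitute x = 15:
= (15 + 15) = 30

30


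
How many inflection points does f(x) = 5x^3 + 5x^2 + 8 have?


Inflection points occur where f''(x) = 0 and concavity changes.
f(x) = 5x^3 + 5x^2 + 8
f'(x) = 15x^2 + 10x
f''(x) = 30x + 10
Set f''(x) = 0:
30x + 10 = 0
x = -10 / 30 = -1/3
Since f''(x) is linear (degree 1), it changes sign at this point.
Therefore there is exactly 1 inflection point.

1


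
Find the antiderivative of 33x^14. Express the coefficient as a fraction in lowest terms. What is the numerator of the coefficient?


Apply the power rule for integration:
integral of ax^n dx = a/(n+1) * x^(n+1) + C
integral of 33x^14 dx
= 33/15 * x^15 + C
= 11/5 * x^15 + C
The coefficient in lowest terms is 11/5, and its numerator is 11

11


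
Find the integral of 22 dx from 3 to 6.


The integral of a constant k over [a, b] equals k * (b - a).
integral from 3 to 6 of 22 dx
= 22 * (6 - 3)
= 22 * 3
= 66

66


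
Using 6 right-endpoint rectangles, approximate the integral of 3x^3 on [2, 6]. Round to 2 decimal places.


Right Riemann sum uses right endpoints of each subinterval.
Interval: [2, 6], n = 6
dx = (6 - 2) / 6 = 2/3
Right endpoints: [8/3, 10/3, 4, 14/3, 16/3, 6]
f values: [512/9, 1000/9, 192, 2744/9, 4096/9, 648]
Sum = dx * (sum of f values)
= 2/3 * 1768
= 3536/3 ≈ 1178.67

1178.67


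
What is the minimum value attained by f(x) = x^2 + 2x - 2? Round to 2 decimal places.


For a quadratic f(x) = ax^2 + bx + c with a > 0, the minimum is at the vertex.
Vertex x-coordinate: x = -b/(2a)
x = -(2) / (2 * 1)
x = -2/2 = -1
Substitute back to find the minimum value:
f(-1) = 1 * (-1)^2 + 2 * (-1) - 2
= 1 - 2 - 2
= -3 = -3.00

-3.00


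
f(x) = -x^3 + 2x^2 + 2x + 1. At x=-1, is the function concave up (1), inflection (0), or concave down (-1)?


Concavity is determined by the sign of f''(x).
f(x) = -x^3 + 2x^2 + 2x + 1
f'(x) = -3x^2 + 4x + 2
f''(x) = -6x + 4
f''(-1) = -6 * (-1) + 4
= 6 + 4
= 10
Since f''(-1) > 0, the function is concave up (1)

1


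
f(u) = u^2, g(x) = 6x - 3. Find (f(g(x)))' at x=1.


Using the chain rule: (f(g(x)))' = f'(g(x)) * g'(x)
First, find g(1):
g(1) = 6 * 1 - 3 = 3
Next, f'(u) = 2u
And g'(x) = 6
So f'(g(1)) * g'(1)
= 2 * 3 * 6
= 36

36


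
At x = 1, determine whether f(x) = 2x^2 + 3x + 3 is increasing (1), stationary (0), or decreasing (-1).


Compute f'(x) to determine behavior:
f'(x) = 4x + 3
f'(1) = 4 * 1 + 3
= 4 + 3
= 7
Since f'(1) > 0, the function is increasing (1)

1


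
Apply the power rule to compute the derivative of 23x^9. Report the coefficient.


We apply the power rule: d/dx [ax^n] = a*n * x^(n-1)
d/dx [23x^9]
= 23 * 9 * x^(9-1)
= 207x^8
The coefficient is 207

207


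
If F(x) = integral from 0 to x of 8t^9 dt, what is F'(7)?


By the Fundamental Theorem of Calculus (Part 1):
If F(x) = integral from 0 to x of f(t) dt, then F'(x) = f(x)
Here f(t) = 8t^9
So F'(x) = 8x^9
Evaluate at x = 7:
F'(7) = 8 * 7^9
= 8 * 40353607
= 322828856

322828856


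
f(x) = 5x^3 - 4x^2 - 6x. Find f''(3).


First derivative:
f'(x) = 15x^2 - 8x - 6
Second derivative:
f''(x) = 30x - 8
Substitute x = 3:
f''(3) = 30 * 3 - 8
= 90 - 8
= 82

82


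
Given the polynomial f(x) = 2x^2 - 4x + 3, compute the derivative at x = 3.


Differentiate term by term using power and sum rules:
f(x) = 2x^2 - 4x + 3
f'(x) = 4x - 4
Substitute x = 3:
f'(3) = 4 * 3 - 4
= 12 - 4
= 8

8


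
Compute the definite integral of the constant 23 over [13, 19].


The integral of a constant k over [a, b] equals k * (b - a).
integral from 13 to 19 of 23 dx
= 23 * (19 - 13)
= 23 * 6
= 138

138


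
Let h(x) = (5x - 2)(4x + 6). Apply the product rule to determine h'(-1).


Let u(x) = 5x - 2 and v(x) = 4x + 6
u'(x) = 5
v'(x) = 4
Product rule: h'(x) = u'(x)*v(x) + u(x)*v'(x)
= 5 * (4x + 6) + (5x - 2) * 4
At x = -1:
u(-1) = 5 * (-1) - 2 = -7
v(-1) = 4 * (-1) + 6 = 2
h'(-1) = 5 * 2 + (-7) * 4
= 10 - 28
= -18

-18


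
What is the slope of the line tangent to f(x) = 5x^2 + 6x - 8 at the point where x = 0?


The slope of the tangent line equals f'(x) at the point.
f(x) = 5x^2 + 6x - 8
f'(x) = 10x + 6
At x = 0:
f'(0) = 10 * 0 + 6
= 0 + 6
= 6

6


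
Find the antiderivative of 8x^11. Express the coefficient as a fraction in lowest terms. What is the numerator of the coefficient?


Apply the power rule for integration:
integral of ax^n dx = a/(n+1) * x^(n+1) + C
integral of 8x^11 dx
= 8/12 * x^12 + C
= 2/3 * x^12 + C
The coefficient in lowest terms is 2/3, and its numerator is 2

2


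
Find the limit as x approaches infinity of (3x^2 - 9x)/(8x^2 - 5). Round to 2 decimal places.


For limits at infinity with equal-degree polynomials,
we compare leading coefficients.
Numerator leading term: 3x^2
Denominator leading term: 8x^2
Divide both by x^2:
lim = (3 - 9/x) / (8 - 5/x^2)
As x -> infinity, the 1/x and 1/x^2 terms vanish:
= 3/8 ≈ 0.38

0.38


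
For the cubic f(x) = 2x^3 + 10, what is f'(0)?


Differentiate f(x) = 2x^3 + 10 term by term:
f'(x) = 6x^2
Substitute x = 0:
f'(0) = 6 * 0^2 + 0 * 0 + 0
= 0 + 0 + 0
= 0

0


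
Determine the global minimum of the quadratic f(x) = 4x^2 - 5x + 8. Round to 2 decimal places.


For a quadratic f(x) = ax^2 + bx + c with a > 0, the minimum is at the vertex.
Vertex x-coordinate: x = -b/(2a)
x = -(-5) / (2 * 4)
x = 5/8
Substitute back to find the minimum value:
f(5/8) = 4 * (5/8)^2 - 5 * (5/8) + 8
= 25/16 - 25/8 + 8
= 103/16 ≈ 6.44

6.44


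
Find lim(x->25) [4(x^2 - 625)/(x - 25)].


Direct substitution gives 0/0, so we factor the numerator.
Factor: 4(x^2 - 625) = 4 * (x - 25)(x + 25)
Cancel the common factor (x - 25):
4(x^2 - 625)/(x - 25) = 4 * (x + 25)
Now substitute x = 25:
= 4 * (25 + 25) = 200

200


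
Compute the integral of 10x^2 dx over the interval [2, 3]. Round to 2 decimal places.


Find the antiderivative of 10x^2:
F(x) = 10/3 * x^3
Apply the Fundamental Theorem of Calculus:
F(3) - F(2)
= 10/3 * 3^3 - 10/3 * 2^3
= 10/3 * (27 - 8)
= 10/3 * 19
= 190/3 ≈ 63.33

63.33


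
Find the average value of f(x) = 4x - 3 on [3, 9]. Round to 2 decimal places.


Average value = 1/(b-a) * integral from a to b of f(x) dx
First compute the integral of 4x - 3:
F(x) = 2x^2 - 3x
F(9) = 2 * 81 - 3 * 9 = 135
F(3) = 2 * 9 - 3 * 3 = 9
Integral = 135 - 9 = 126
Average = 126 / (9 - 3) = 126 / 6
= 21 = 21.00

21.00


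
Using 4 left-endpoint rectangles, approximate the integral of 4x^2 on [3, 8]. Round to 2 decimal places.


Left Riemann sum uses left endpoints of each subinterval.
Interval: [3, 8], n = 4
dx = (8 - 3) / 4 = 5/4
Left endpoints: [3, 17/4, 11/2, 27/4]
f values: [36, 289/4, 121, 729/4]
Sum = dx * (sum of f values)
= 5/4 * 823/2
= 4115/8 ≈ 514.38

514.38


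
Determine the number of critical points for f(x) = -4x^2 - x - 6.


Find where f'(x) = 0:
f'(x) = -8x - 1
Set f'(x) = 0:
-8x - 1 = 0
x = 1 / (-8) = -1/8
This is a linear equation in x, so there is exactly one solution.
Number of critical points: 1

1


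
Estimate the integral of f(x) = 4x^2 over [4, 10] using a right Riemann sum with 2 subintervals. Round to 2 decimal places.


Right Riemann sum uses right endpoints of each subinterval.
Interval: [4, 10], n = 2
dx = (10 - 4) / 2 = 3
Right endpoints: [7, 10]
f values: [196, 400]
Sum = dx * (sum of f values)
= 3 * 596
= 1788 = 1788.00

1788.00


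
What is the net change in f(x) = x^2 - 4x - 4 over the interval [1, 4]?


Net change = f(b) - f(a)
f(x) = x^2 - 4x - 4
Compute f(4):
f(4) = 1 * 4^2 - 4 * 4 - 4
= 16 - 16 - 4
= -4
Compute f(1):
f(1) = 1 * 1^2 - 4 * 1 - 4
= 1 - 4 - 4
= -7
Net change = -4 - (-7) = 3

3


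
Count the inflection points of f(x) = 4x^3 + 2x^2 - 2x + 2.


Inflection points occur where f''(x) = 0 and concavity changes.
f(x) = 4x^3 + 2x^2 - 2x + 2
f'(x) = 12x^2 + 4x - 2
f''(x) = 24x + 4
Set f''(x) = 0:
24x + 4 = 0
x = -4 / 24 = -1/6
Since f''(x) is linear (degree 1), it changes sign at this point.
Therefore there is exactly 1 inflection point.

1


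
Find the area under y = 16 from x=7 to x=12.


The area under a constant function y = 16 is a rectangle.
Width = 12 - 7 = 5
Height = 16
Area = width * height
= 5 * 16
= 80

80


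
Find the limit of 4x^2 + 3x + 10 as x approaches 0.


Since polynomials are continuous, we use direct substitution.
lim(x->0) of 4x^2 + 3x + 10
= 4 * 0^2 + 3 * 0 + 10
= 0 + 0 + 10
= 10

10


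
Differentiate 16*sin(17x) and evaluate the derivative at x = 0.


Apply the chain rule to differentiate 16*sin(17x):
d/dx [16*sin(17x)]
= 16 * cos(17x) * d/dx(17x)
= 16 * 17 * cos(17x)
= 272 * cos(17x)
Evaluate at x = 0:
= 272 * cos(0)
= 272 * 1
= 272

272


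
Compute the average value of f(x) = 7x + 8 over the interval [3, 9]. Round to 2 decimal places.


Average value = 1/(b-a) * integral from a to b of f(x) dx
First compute the integral of 7x + 8:
F(x) = (7/2)x^2 + 8x
F(9) = 7/2 * 81 + 8 * 9 = 711/2
F(3) = 7/2 * 9 + 8 * 3 = 111/2
Integral = 711/2 - 111/2 = 300
Average = 300 / (9 - 3) = 300 / 6
= 50 = 50.00

50.00


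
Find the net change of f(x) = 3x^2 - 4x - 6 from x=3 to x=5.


Net change = f(b) - f(a)
f(x) = 3x^2 - 4x - 6
Compute f(5):
f(5) = 3 * 5^2 - 4 * 5 - 6
= 75 - 20 - 6
= 49
Compute f(3):
f(3) = 3 * 3^2 - 4 * 3 - 6
= 27 - 12 - 6
= 9
Net change = 49 - 9 = 40

40


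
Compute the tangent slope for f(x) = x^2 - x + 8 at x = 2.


The slope of the tangent line equals f'(x) at the point.
f(x) = x^2 - x + 8
f'(x) = 2x - 1
At x = 2:
f'(2) = 2 * 2 - 1
= 4 - 1
= 3

3


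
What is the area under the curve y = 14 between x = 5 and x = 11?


The area under a constant function y = 14 is a rectangle.
Width = 11 - 5 = 6
Height = 14
Area = width * height
= 6 * 14
= 84

84


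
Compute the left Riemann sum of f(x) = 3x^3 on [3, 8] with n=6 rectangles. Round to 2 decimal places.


Left Riemann sum uses left endpoints of each subinterval.
Interval: [3, 8], n = 6
dx = (8 - 3) / 6 = 5/6
Left endpoints: [3, 23/6, 14/3, 11/2, 19/3, 43/6]
f values: [81, 12167/72, 2744/9, 3993/8, 6859/9, 79507/72]
Sum = dx * (sum of f values)
= 5/6 * 23363/8
= 116815/48 ≈ 2433.65

2433.65


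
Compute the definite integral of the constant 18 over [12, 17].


The integral of a constant k over [a, b] equals k * (b - a).
integral from 12 to 17 of 18 dx
= 18 * (17 - 12)
= 18 * 5
= 90

90


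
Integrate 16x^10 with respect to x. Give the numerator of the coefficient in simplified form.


Apply the power rule for integration:
integral of ax^n dx = a/(n+1) * x^(n+1) + C
integral of 16x^10 dx
= 16/11 * x^11 + C
The coefficient in lowest terms is 16/11, and its numerator is 16

16


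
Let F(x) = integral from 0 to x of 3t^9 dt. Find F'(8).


By the Fundamental Theorem of Calculus (Part 1):
If F(x) = integral from 0 to x of f(t) dt, then F'(x) = f(x)
Here f(t) = 3t^9
So F'(x) = 3x^9
Evaluate at x = 8:
F'(8) = 3 * 8^9
= 3 * 134217728
= 402653184

402653184


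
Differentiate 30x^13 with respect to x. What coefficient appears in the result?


We apply the power rule: d/dx [ax^n] = a*n * x^(n-1)
d/dx [30x^13]
= 30 * 13 * x^(13-1)
= 390x^12
The coefficient is 390

390


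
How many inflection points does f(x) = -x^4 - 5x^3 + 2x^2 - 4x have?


Inflection points occur where f''(x) = 0 and concavity changes.
f(x) = -x^4 - 5x^3 + 2x^2 - 4x
f'(x) = -4x^3 - 15x^2 + 4x - 4
f''(x) = -12x^2 - 30x + 4
This is a quadratic in x. Use the discriminant to count real roots.
Discriminant = (-30)^2 - 4 * (-12) * 4
= 900 - (-192)
= 1092
Since discriminant > 0, f''(x) = 0 has 2 distinct real solutions.
A quadratic with two distinct real roots changes sign at each root, so concavity changes at both.
Number of inflection points: 2

2


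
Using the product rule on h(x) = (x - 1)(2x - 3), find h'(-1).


Let u(x) = x - 1 and v(x) = 2x - 3
u'(x) = 1
v'(x) = 2
Product rule: h'(x) = u'(x)*v(x) + u(x)*v'(x)
= 1 * (2x - 3) + (x - 1) * 2
At x = -1:
u(-1) = 1 * (-1) - 1 = -2
v(-1) = 2 * (-1) - 3 = -5
h'(-1) = 1 * (-5) + (-2) * 2
= -5 - 4
= -9

-9


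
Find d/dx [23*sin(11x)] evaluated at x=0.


Apply the chain rule to differentiate 23*sin(11x):
d/dx [23*sin(11x)]
= 23 * cos(11x) * d/dx(11x)
= 23 * 11 * cos(11x)
= 253 * cos(11x)
Evaluate at x = 0:
= 253 * cos(0)
= 253 * 1
= 253

253


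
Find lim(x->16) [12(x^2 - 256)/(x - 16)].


Direct substitution gives 0/0, so we factor the numerator.
Factor: 12(x^2 - 256) = 12 * (x - 16)(x + 16)
Cancel the common factor (x - 16):
12(x^2 - 256)/(x - 16) = 12 * (x + 16)
Now substitute x = 16:
= 12 * (16 + 16) = 384

384


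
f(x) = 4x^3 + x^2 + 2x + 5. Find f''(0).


First derivative:
f'(x) = 12x^2 + 2x + 2
Second derivative:
f''(x) = 24x + 2
Substitute x = 0:
f''(0) = 24 * 0 + 2
= 0 + 2
= 2

2


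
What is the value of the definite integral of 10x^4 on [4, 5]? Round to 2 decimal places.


Find the antiderivative of 10x^4:
F(x) = 10/5 * x^5
Apply the Fundamental Theorem of Calculus:
F(5) - F(4)
= 10/5 * 5^5 - 10/5 * 4^5
= 10/5 * (3125 - 1024)
= 10/5 * 2101
= 4202 = 4202.00

4202.00


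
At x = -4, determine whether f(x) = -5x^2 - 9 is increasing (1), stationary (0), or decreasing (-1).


Compute f'(x) to determine behavior:
f'(x) = -10x
f'(-4) = -10 * (-4) + 0
= 40 + 0
= 40
Since f'(-4) > 0, the function is increasing (1)

1


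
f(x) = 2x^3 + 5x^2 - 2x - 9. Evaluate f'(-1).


Differentiate f(x) = 2x^3 + 5x^2 - 2x - 9 term by term:
f'(x) = 6x^2 + 10x - 2
Substitute x = -1:
f'(-1) = 6 * (-1)^2 + 10 * (-1) - 2
= 6 - 10 - 2
= -6

-6


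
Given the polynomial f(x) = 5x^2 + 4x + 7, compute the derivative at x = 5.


Differentiate term by term using power and sum rules:
f(x) = 5x^2 + 4x + 7
f'(x) = 10x + 4
Substitute x = 5:
f'(5) = 10 * 5 + 4
= 50 + 4
= 54

54


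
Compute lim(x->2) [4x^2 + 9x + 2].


Since polynomials are continuous, we use direct substitution.
lim(x->2) of 4x^2 + 9x + 2
= 4 * 2^2 + 9 * 2 + 2
= 16 + 18 + 2
= 36

36


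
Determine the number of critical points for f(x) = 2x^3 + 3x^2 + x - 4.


Find where f'(x) = 0:
f(x) = 2x^3 + 3x^2 + x - 4
f'(x) = 6x^2 + 6x + 1
This is a quadratic in x. Use the discriminant to count real roots.
Discriminant = (6)^2 - 4 * 6 * 1
= 36 - 24
= 12
Since discriminant > 0, f'(x) = 0 has 2 real solutions.
Number of critical points: 2

2


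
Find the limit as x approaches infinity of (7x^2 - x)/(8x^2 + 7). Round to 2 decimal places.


For limits at infinity with equal-degree polynomials,
we compare leading coefficients.
Numerator leading term: 7x^2
Denominator leading term: 8x^2
Divide both by x^2:
lim = (7 - 1/x) / (8 + 7/x^2)
As x -> infinity, the 1/x and 1/x^2 terms vanish:
= 7/8 ≈ 0.88

0.88


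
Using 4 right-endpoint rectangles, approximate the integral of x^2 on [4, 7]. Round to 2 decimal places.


Right Riemann sum uses right endpoints of each subinterval.
Interval: [4, 7], n = 4
dx = (7 - 4) / 4 = 3/4
Right endpoints: [19/4, 11/2, 25/4, 7]
f values: [361/16, 121/4, 625/16, 49]
Sum = dx * (sum of f values)
= 3/4 * 1127/8
= 3381/32 ≈ 105.66

105.66


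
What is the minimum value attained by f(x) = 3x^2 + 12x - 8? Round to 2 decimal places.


For a quadratic f(x) = ax^2 + bx + c with a > 0, the minimum is at the vertex.
Vertex x-coordinate: x = -b/(2a)
x = -(12) / (2 * 3)
x = -12/6 = -2
Substitute back to find the minimum value:
f(-2) = 3 * (-2)^2 + 12 * (-2) - 8
= 12 - 24 - 8
= -20 = -20.00

-20.00


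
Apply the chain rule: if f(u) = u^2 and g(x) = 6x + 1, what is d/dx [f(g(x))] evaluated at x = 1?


Using the chain rule: (f(g(x)))' = f'(g(x)) * g'(x)
First, find g(1):
g(1) = 6 * 1 + 1 = 7
Next, f'(u) = 2u
And g'(x) = 6
So f'(g(1)) * g'(1)
= 2 * 7 * 6
= 84

84


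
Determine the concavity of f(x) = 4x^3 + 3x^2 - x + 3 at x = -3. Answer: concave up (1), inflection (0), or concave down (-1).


Concavity is determined by the sign of f''(x).
f(x) = 4x^3 + 3x^2 - x + 3
f'(x) = 12x^2 + 6x - 1
f''(x) = 24x + 6
f''(-3) = 24 * (-3) + 6
= -72 + 6
= -66
Since f''(-3) < 0, the function is concave down (-1)

-1


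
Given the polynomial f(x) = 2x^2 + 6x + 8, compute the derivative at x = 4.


Differentiate term by term using power and sum rules:
f(x) = 2x^2 + 6x + 8
f'(x) = 4x + 6
Substitute x = 4:
f'(4) = 4 * 4 + 6
= 16 + 6
= 22

22


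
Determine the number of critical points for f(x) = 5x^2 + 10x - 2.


Find where f'(x) = 0:
f'(x) = 10x + 10
Set f'(x) = 0:
10x + 10 = 0
x = -10 / 10 = -1
This is a linear equation in x, so there is exactly one solution.
Number of critical points: 1

1


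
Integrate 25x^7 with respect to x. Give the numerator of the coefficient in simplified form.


Apply the power rule for integration:
integral of ax^n dx = a/(n+1) * x^(n+1) + C
integral of 25x^7 dx
= 25/8 * x^8 + C
The coefficient in lowest terms is 25/8, and its numerator is 25

25


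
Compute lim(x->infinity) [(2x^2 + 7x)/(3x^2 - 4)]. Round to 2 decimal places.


For limits at infinity with equal-degree polynomials,
we compare leading coefficients.
Numerator leading term: 2x^2
Denominator leading term: 3x^2
Divide both by x^2:
lim = (2 + 7/x) / (3 - 4/x^2)
As x -> infinity, the 1/x and 1/x^2 terms vanish:
= 2/3 ≈ 0.67

0.67


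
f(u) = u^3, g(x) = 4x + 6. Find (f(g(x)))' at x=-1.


Using the chain rule: (f(g(x)))' = f'(g(x)) * g'(x)
First, find g(-1):
g(-1) = 4 * (-1) + 6 = 2
Next, f'(u) = 3u^2
And g'(x) = 4
So f'(g(-1)) * g'(-1)
= 3 * 2^2 * 4
= 3 * 4 * 4
= 48

48


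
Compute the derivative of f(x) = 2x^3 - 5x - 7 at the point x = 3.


Differentiate f(x) = 2x^3 - 5x - 7 term by term:
f'(x) = 6x^2 - 5
Substitute x = 3:
f'(3) = 6 * 3^2 + 0 * 3 - 5
= 54 + 0 - 5
= 49

49


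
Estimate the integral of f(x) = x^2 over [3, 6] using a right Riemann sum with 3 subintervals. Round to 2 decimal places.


Right Riemann sum uses right endpoints of each subinterval.
Interval: [3, 6], n = 3
dx = (6 - 3) / 3 = 1
Right endpoints: [4, 5, 6]
f values: [16, 25, 36]
Sum = dx * (sum of f values)
= 1 * 77
= 77 = 77.00

77.00
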